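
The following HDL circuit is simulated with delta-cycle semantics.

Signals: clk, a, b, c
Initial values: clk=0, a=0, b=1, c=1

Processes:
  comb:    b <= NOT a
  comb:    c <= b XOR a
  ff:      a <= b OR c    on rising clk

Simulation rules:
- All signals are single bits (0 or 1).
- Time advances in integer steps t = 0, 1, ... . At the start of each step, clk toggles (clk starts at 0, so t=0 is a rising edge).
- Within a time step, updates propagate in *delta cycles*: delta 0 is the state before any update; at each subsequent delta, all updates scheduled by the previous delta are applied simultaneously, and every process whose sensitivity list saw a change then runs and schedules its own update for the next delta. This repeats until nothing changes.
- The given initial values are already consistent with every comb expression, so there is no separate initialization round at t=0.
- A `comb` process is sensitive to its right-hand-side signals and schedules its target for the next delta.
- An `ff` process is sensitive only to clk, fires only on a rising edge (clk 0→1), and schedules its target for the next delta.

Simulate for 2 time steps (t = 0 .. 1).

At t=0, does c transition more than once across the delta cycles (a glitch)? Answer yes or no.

yes

[bits: b,clk,a,c]
t=0: Δ0=1001 Δ1=1101 Δ2=1111 Δ3=0110 Δ4=0111 | 4Δ
t=1: Δ0=0111 Δ1=0011 | 1Δ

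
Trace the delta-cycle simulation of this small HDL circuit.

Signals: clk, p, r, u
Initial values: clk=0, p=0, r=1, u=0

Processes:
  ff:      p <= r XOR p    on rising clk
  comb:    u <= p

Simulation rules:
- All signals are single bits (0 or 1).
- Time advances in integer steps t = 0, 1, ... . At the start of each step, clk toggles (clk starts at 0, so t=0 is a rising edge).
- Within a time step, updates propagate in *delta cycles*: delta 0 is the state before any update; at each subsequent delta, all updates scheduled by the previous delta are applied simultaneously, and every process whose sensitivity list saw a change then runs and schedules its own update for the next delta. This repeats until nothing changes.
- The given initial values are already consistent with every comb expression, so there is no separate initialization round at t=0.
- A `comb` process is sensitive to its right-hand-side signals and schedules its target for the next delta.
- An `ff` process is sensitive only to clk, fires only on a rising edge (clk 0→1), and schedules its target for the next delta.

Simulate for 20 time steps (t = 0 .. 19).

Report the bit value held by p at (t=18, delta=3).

[bits: u,r,clk,p]
t=0: Δ0=0100 Δ1=0110 Δ2=0111 Δ3=1111 | 3Δ
t=1: Δ0=1111 Δ1=1101 | 1Δ
t=2: Δ0=1101 Δ1=1111 Δ2=1110 Δ3=0110 | 3Δ
t=3: Δ0=0110 Δ1=0100 | 1Δ
t=4: Δ0=0100 Δ1=0110 Δ2=0111 Δ3=1111 | 3Δ
t=5: Δ0=1111 Δ1=1101 | 1Δ
t=6: Δ0=1101 Δ1=1111 Δ2=1110 Δ3=0110 | 3Δ
t=7: Δ0=0110 Δ1=0100 | 1Δ
t=8: Δ0=0100 Δ1=0110 Δ2=0111 Δ3=1111 | 3Δ
t=9: Δ0=1111 Δ1=1101 | 1Δ
t=10: Δ0=1101 Δ1=1111 Δ2=1110 Δ3=0110 | 3Δ
t=11: Δ0=0110 Δ1=0100 | 1Δ
t=12: Δ0=0100 Δ1=0110 Δ2=0111 Δ3=1111 | 3Δ
t=13: Δ0=1111 Δ1=1101 | 1Δ
t=14: Δ0=1101 Δ1=1111 Δ2=1110 Δ3=0110 | 3Δ
t=15: Δ0=0110 Δ1=0100 | 1Δ
t=16: Δ0=0100 Δ1=0110 Δ2=0111 Δ3=1111 | 3Δ
t=17: Δ0=1111 Δ1=1101 | 1Δ
t=18: Δ0=1101 Δ1=1111 Δ2=1110 Δ3=0110 | 3Δ
t=19: Δ0=0110 Δ1=0100 | 1Δ

0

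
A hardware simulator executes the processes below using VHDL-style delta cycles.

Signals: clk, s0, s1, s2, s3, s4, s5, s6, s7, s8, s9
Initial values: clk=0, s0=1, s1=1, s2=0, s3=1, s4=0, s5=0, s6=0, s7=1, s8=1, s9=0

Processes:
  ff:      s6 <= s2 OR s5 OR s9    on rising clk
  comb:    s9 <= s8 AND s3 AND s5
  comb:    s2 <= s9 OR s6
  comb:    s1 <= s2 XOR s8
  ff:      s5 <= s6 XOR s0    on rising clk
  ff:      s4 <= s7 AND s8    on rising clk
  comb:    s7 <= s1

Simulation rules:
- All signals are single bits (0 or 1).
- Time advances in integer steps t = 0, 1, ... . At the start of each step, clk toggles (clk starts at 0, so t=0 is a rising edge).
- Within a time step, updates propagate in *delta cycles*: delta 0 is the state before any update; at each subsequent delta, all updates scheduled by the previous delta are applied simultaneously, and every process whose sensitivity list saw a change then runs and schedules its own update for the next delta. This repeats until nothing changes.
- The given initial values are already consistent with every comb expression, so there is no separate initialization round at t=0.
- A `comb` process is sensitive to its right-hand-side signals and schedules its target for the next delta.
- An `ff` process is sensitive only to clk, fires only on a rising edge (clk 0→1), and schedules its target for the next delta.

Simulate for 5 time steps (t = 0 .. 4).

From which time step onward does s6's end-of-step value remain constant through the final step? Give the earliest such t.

t0.Δ0 s1=1 s8=1 s6=0 s9=0 s4=0 s3=1 s7=1 clk=0 s0=1 s5=0 s2=0
t0.Δ1 s1=1 s8=1 s6=0 s9=0 s4=0 s3=1 s7=1 clk=1 s0=1 s5=0 s2=0
t0.Δ2 s1=1 s8=1 s6=0 s9=0 s4=1 s3=1 s7=1 clk=1 s0=1 s5=1 s2=0
t0.Δ3 s1=1 s8=1 s6=0 s9=1 s4=1 s3=1 s7=1 clk=1 s0=1 s5=1 s2=0
t0.Δ4 s1=1 s8=1 s6=0 s9=1 s4=1 s3=1 s7=1 clk=1 s0=1 s5=1 s2=1
t0.Δ5 s1=0 s8=1 s6=0 s9=1 s4=1 s3=1 s7=1 clk=1 s0=1 s5=1 s2=1
t0.Δ6 s1=0 s8=1 s6=0 s9=1 s4=1 s3=1 s7=0 clk=1 s0=1 s5=1 s2=1
t1.Δ0 s1=0 s8=1 s6=0 s9=1 s4=1 s3=1 s7=0 clk=1 s0=1 s5=1 s2=1
t1.Δ1 s1=0 s8=1 s6=0 s9=1 s4=1 s3=1 s7=0 clk=0 s0=1 s5=1 s2=1
t2.Δ0 s1=0 s8=1 s6=0 s9=1 s4=1 s3=1 s7=0 clk=0 s0=1 s5=1 s2=1
t2.Δ1 s1=0 s8=1 s6=0 s9=1 s4=1 s3=1 s7=0 clk=1 s0=1 s5=1 s2=1
t2.Δ2 s1=0 s8=1 s6=1 s9=1 s4=0 s3=1 s7=0 clk=1 s0=1 s5=1 s2=1
t3.Δ0 s1=0 s8=1 s6=1 s9=1 s4=0 s3=1 s7=0 clk=1 s0=1 s5=1 s2=1
t3.Δ1 s1=0 s8=1 s6=1 s9=1 s4=0 s3=1 s7=0 clk=0 s0=1 s5=1 s2=1
t4.Δ0 s1=0 s8=1 s6=1 s9=1 s4=0 s3=1 s7=0 clk=0 s0=1 s5=1 s2=1
t4.Δ1 s1=0 s8=1 s6=1 s9=1 s4=0 s3=1 s7=0 clk=1 s0=1 s5=1 s2=1
t4.Δ2 s1=0 s8=1 s6=1 s9=1 s4=0 s3=1 s7=0 clk=1 s0=1 s5=0 s2=1
t4.Δ3 s1=0 s8=1 s6=1 s9=0 s4=0 s3=1 s7=0 clk=1 s0=1 s5=0 s2=1

2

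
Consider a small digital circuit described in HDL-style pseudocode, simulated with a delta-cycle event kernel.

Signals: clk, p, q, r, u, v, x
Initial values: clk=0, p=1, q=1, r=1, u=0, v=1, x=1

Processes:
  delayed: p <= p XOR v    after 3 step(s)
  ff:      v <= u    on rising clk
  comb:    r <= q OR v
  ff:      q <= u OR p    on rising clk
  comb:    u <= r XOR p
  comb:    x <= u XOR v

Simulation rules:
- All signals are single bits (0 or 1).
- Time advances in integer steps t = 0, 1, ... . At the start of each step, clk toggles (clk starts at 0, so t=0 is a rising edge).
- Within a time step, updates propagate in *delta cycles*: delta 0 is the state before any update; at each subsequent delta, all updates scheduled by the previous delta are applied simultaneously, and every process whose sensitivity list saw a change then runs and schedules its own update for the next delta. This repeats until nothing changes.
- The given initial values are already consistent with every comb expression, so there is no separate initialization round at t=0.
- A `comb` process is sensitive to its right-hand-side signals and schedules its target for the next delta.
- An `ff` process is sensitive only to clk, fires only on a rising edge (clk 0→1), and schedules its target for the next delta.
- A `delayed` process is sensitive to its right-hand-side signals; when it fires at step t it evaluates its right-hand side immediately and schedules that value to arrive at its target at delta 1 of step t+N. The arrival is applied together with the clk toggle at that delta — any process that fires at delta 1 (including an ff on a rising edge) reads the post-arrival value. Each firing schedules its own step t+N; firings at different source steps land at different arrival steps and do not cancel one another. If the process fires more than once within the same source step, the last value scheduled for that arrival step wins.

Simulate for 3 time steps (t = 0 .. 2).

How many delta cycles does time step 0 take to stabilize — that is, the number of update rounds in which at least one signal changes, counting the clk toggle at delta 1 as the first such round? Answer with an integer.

3

t=0 Δ0: clk=0 q=1 x=1 p=1 u=0 v=1 r=1
  Δ1: clk:0→1
  Δ2: v:1→0
  Δ3: x:1→0
  (3Δ to stable)
t=1 Δ0: clk=1 q=1 x=0 p=1 u=0 v=0 r=1
  Δ1: clk:1→0
  (1Δ to stable)
t=2 Δ0: clk=0 q=1 x=0 p=1 u=0 v=0 r=1
  Δ1: clk:0→1
  (1Δ to stable)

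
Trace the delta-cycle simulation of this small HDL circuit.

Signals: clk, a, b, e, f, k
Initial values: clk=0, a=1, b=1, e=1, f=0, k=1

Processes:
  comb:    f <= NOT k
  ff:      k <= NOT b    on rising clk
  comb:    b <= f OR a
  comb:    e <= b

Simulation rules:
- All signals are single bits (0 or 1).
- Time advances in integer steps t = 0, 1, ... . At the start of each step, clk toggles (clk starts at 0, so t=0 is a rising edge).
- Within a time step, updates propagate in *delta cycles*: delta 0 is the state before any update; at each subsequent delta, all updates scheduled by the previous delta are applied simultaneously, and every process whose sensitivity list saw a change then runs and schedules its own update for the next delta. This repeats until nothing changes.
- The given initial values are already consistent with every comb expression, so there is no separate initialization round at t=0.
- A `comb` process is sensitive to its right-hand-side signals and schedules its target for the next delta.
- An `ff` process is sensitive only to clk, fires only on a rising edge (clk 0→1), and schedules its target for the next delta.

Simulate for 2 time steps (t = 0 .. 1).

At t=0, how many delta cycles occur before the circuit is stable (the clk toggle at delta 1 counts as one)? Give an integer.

3

t=0 Δ0: clk=0 a=1 e=1 k=1 f=0 b=1
  Δ1: clk:0→1
  Δ2: k:1→0
  Δ3: f:0→1
  (3Δ to stable)
t=1 Δ0: clk=1 a=1 e=1 k=0 f=1 b=1
  Δ1: clk:1→0
  (1Δ to stable)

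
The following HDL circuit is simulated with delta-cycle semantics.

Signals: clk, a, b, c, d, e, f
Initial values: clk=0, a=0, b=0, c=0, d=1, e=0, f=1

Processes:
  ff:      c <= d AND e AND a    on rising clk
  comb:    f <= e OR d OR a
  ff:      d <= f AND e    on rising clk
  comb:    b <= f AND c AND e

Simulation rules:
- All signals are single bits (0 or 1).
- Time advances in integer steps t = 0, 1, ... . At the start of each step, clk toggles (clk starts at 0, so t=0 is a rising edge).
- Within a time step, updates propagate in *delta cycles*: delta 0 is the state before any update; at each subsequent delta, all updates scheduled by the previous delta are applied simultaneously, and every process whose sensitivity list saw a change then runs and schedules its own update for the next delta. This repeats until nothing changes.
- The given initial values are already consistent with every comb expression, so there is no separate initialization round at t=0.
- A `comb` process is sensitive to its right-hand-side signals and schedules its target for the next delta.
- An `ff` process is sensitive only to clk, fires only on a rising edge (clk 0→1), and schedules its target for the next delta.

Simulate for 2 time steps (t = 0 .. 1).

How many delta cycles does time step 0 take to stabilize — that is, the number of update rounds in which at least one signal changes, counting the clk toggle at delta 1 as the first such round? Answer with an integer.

3

t0.Δ0 f=1 e=0 c=0 b=0 clk=0 a=0 d=1
t0.Δ1 f=1 e=0 c=0 b=0 clk=1 a=0 d=1
t0.Δ2 f=1 e=0 c=0 b=0 clk=1 a=0 d=0
t0.Δ3 f=0 e=0 c=0 b=0 clk=1 a=0 d=0
t1.Δ0 f=0 e=0 c=0 b=0 clk=1 a=0 d=0
t1.Δ1 f=0 e=0 c=0 b=0 clk=0 a=0 d=0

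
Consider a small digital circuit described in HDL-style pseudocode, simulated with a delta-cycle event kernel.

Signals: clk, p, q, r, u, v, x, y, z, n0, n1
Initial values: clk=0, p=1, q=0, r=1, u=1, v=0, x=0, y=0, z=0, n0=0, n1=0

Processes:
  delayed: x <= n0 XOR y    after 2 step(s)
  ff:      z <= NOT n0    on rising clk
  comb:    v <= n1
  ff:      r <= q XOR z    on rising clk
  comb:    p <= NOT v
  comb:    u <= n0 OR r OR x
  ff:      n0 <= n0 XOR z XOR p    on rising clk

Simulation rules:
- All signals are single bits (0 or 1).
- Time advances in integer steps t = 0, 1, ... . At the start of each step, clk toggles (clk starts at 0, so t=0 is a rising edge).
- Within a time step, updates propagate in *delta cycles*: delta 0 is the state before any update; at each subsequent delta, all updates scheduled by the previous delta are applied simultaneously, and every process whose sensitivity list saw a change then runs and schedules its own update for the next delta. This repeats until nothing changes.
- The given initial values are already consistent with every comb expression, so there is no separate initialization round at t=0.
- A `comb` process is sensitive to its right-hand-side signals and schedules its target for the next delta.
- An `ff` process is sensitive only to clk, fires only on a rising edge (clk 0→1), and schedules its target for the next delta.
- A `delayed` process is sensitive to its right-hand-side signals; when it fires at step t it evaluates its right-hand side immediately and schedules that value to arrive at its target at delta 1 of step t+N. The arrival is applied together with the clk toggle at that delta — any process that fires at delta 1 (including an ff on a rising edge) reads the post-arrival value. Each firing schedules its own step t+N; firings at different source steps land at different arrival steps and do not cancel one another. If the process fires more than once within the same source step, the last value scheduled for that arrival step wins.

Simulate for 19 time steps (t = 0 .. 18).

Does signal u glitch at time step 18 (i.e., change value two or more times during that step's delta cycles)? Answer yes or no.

yes

t=0 Δ0: p=1 q=0 n1=0 u=1 z=0 r=1 n0=0 clk=0 y=0 x=0 v=0
  Δ1: clk:0→1
  Δ2: z:0→1, r:1→0, n0:0→1
  (2Δ to stable)
t=1 Δ0: p=1 q=0 n1=0 u=1 z=1 r=0 n0=1 clk=1 y=0 x=0 v=0
  Δ1: clk:1→0
  (1Δ to stable)
t=2 Δ0: p=1 q=0 n1=0 u=1 z=1 r=0 n0=1 clk=0 y=0 x=0 v=0
  Δ1: clk:0→1, x:0→1
  Δ2: z:1→0, r:0→1
  (2Δ to stable)
t=3 Δ0: p=1 q=0 n1=0 u=1 z=0 r=1 n0=1 clk=1 y=0 x=1 v=0
  Δ1: clk:1→0
  (1Δ to stable)
t=4 Δ0: p=1 q=0 n1=0 u=1 z=0 r=1 n0=1 clk=0 y=0 x=1 v=0
  Δ1: clk:0→1
  Δ2: r:1→0, n0:1→0
  (2Δ to stable)
t=5 Δ0: p=1 q=0 n1=0 u=1 z=0 r=0 n0=0 clk=1 y=0 x=1 v=0
  Δ1: clk:1→0
  (1Δ to stable)
t=6 Δ0: p=1 q=0 n1=0 u=1 z=0 r=0 n0=0 clk=0 y=0 x=1 v=0
  Δ1: clk:0→1, x:1→0
  Δ2: u:1→0, z:0→1, n0:0→1
  Δ3: u:0→1
  (3Δ to stable)
t=7 Δ0: p=1 q=0 n1=0 u=1 z=1 r=0 n0=1 clk=1 y=0 x=0 v=0
  Δ1: clk:1→0
  (1Δ to stable)
t=8 Δ0: p=1 q=0 n1=0 u=1 z=1 r=0 n0=1 clk=0 y=0 x=0 v=0
  Δ1: clk:0→1, x:0→1
  Δ2: z:1→0, r:0→1
  (2Δ to stable)
t=9 Δ0: p=1 q=0 n1=0 u=1 z=0 r=1 n0=1 clk=1 y=0 x=1 v=0
  Δ1: clk:1→0
  (1Δ to stable)
t=10 Δ0: p=1 q=0 n1=0 u=1 z=0 r=1 n0=1 clk=0 y=0 x=1 v=0
  Δ1: clk:0→1
  Δ2: r:1→0, n0:1→0
  (2Δ to stable)
t=11 Δ0: p=1 q=0 n1=0 u=1 z=0 r=0 n0=0 clk=1 y=0 x=1 v=0
  Δ1: clk:1→0
  (1Δ to stable)
t=12 Δ0: p=1 q=0 n1=0 u=1 z=0 r=0 n0=0 clk=0 y=0 x=1 v=0
  Δ1: clk:0→1, x:1→0
  Δ2: u:1→0, z:0→1, n0:0→1
  Δ3: u:0→1
  (3Δ to stable)
t=13 Δ0: p=1 q=0 n1=0 u=1 z=1 r=0 n0=1 clk=1 y=0 x=0 v=0
  Δ1: clk:1→0
  (1Δ to stable)
t=14 Δ0: p=1 q=0 n1=0 u=1 z=1 r=0 n0=1 clk=0 y=0 x=0 v=0
  Δ1: clk:0→1, x:0→1
  Δ2: z:1→0, r:0→1
  (2Δ to stable)
t=15 Δ0: p=1 q=0 n1=0 u=1 z=0 r=1 n0=1 clk=1 y=0 x=1 v=0
  Δ1: clk:1→0
  (1Δ to stable)
t=16 Δ0: p=1 q=0 n1=0 u=1 z=0 r=1 n0=1 clk=0 y=0 x=1 v=0
  Δ1: clk:0→1
  Δ2: r:1→0, n0:1→0
  (2Δ to stable)
t=17 Δ0: p=1 q=0 n1=0 u=1 z=0 r=0 n0=0 clk=1 y=0 x=1 v=0
  Δ1: clk:1→0
  (1Δ to stable)
t=18 Δ0: p=1 q=0 n1=0 u=1 z=0 r=0 n0=0 clk=0 y=0 x=1 v=0
  Δ1: clk:0→1, x:1→0
  Δ2: u:1→0, z:0→1, n0:0→1
  Δ3: u:0→1
  (3Δ to stable)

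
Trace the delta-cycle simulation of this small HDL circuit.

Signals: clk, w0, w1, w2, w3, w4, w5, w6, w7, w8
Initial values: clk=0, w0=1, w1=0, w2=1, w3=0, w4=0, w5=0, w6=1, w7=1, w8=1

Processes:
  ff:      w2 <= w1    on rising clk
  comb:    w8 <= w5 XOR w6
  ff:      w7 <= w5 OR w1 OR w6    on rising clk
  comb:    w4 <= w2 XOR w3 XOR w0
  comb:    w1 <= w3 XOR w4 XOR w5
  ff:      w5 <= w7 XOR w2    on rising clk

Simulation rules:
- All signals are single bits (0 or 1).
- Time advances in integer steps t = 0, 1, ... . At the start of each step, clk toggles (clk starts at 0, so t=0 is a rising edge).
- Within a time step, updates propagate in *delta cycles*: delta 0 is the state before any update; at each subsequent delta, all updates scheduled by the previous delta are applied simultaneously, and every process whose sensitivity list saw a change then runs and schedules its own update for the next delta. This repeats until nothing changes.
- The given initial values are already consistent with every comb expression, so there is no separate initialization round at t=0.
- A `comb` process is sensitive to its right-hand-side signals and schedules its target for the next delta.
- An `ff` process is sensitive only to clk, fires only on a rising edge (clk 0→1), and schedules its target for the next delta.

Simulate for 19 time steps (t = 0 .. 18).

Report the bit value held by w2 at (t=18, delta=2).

0

t0.Δ0 w3=0 w1=0 w7=1 clk=0 w5=0 w4=0 w6=1 w2=1 w8=1 w0=1
t0.Δ1 w3=0 w1=0 w7=1 clk=1 w5=0 w4=0 w6=1 w2=1 w8=1 w0=1
t0.Δ2 w3=0 w1=0 w7=1 clk=1 w5=0 w4=0 w6=1 w2=0 w8=1 w0=1
t0.Δ3 w3=0 w1=0 w7=1 clk=1 w5=0 w4=1 w6=1 w2=0 w8=1 w0=1
t0.Δ4 w3=0 w1=1 w7=1 clk=1 w5=0 w4=1 w6=1 w2=0 w8=1 w0=1
t1.Δ0 w3=0 w1=1 w7=1 clk=1 w5=0 w4=1 w6=1 w2=0 w8=1 w0=1
t1.Δ1 w3=0 w1=1 w7=1 clk=0 w5=0 w4=1 w6=1 w2=0 w8=1 w0=1
t2.Δ0 w3=0 w1=1 w7=1 clk=0 w5=0 w4=1 w6=1 w2=0 w8=1 w0=1
t2.Δ1 w3=0 w1=1 w7=1 clk=1 w5=0 w4=1 w6=1 w2=0 w8=1 w0=1
t2.Δ2 w3=0 w1=1 w7=1 clk=1 w5=1 w4=1 w6=1 w2=1 w8=1 w0=1
t2.Δ3 w3=0 w1=0 w7=1 clk=1 w5=1 w4=0 w6=1 w2=1 w8=0 w0=1
t2.Δ4 w3=0 w1=1 w7=1 clk=1 w5=1 w4=0 w6=1 w2=1 w8=0 w0=1
t3.Δ0 w3=0 w1=1 w7=1 clk=1 w5=1 w4=0 w6=1 w2=1 w8=0 w0=1
t3.Δ1 w3=0 w1=1 w7=1 clk=0 w5=1 w4=0 w6=1 w2=1 w8=0 w0=1
t4.Δ0 w3=0 w1=1 w7=1 clk=0 w5=1 w4=0 w6=1 w2=1 w8=0 w0=1
t4.Δ1 w3=0 w1=1 w7=1 clk=1 w5=1 w4=0 w6=1 w2=1 w8=0 w0=1
t4.Δ2 w3=0 w1=1 w7=1 clk=1 w5=0 w4=0 w6=1 w2=1 w8=0 w0=1
t4.Δ3 w3=0 w1=0 w7=1 clk=1 w5=0 w4=0 w6=1 w2=1 w8=1 w0=1
t5.Δ0 w3=0 w1=0 w7=1 clk=1 w5=0 w4=0 w6=1 w2=1 w8=1 w0=1
t5.Δ1 w3=0 w1=0 w7=1 clk=0 w5=0 w4=0 w6=1 w2=1 w8=1 w0=1
t6.Δ0 w3=0 w1=0 w7=1 clk=0 w5=0 w4=0 w6=1 w2=1 w8=1 w0=1
t6.Δ1 w3=0 w1=0 w7=1 clk=1 w5=0 w4=0 w6=1 w2=1 w8=1 w0=1
t6.Δ2 w3=0 w1=0 w7=1 clk=1 w5=0 w4=0 w6=1 w2=0 w8=1 w0=1
t6.Δ3 w3=0 w1=0 w7=1 clk=1 w5=0 w4=1 w6=1 w2=0 w8=1 w0=1
t6.Δ4 w3=0 w1=1 w7=1 clk=1 w5=0 w4=1 w6=1 w2=0 w8=1 w0=1
t7.Δ0 w3=0 w1=1 w7=1 clk=1 w5=0 w4=1 w6=1 w2=0 w8=1 w0=1
t7.Δ1 w3=0 w1=1 w7=1 clk=0 w5=0 w4=1 w6=1 w2=0 w8=1 w0=1
t8.Δ0 w3=0 w1=1 w7=1 clk=0 w5=0 w4=1 w6=1 w2=0 w8=1 w0=1
t8.Δ1 w3=0 w1=1 w7=1 clk=1 w5=0 w4=1 w6=1 w2=0 w8=1 w0=1
t8.Δ2 w3=0 w1=1 w7=1 clk=1 w5=1 w4=1 w6=1 w2=1 w8=1 w0=1
t8.Δ3 w3=0 w1=0 w7=1 clk=1 w5=1 w4=0 w6=1 w2=1 w8=0 w0=1
t8.Δ4 w3=0 w1=1 w7=1 clk=1 w5=1 w4=0 w6=1 w2=1 w8=0 w0=1
t9.Δ0 w3=0 w1=1 w7=1 clk=1 w5=1 w4=0 w6=1 w2=1 w8=0 w0=1
t9.Δ1 w3=0 w1=1 w7=1 clk=0 w5=1 w4=0 w6=1 w2=1 w8=0 w0=1
t10.Δ0 w3=0 w1=1 w7=1 clk=0 w5=1 w4=0 w6=1 w2=1 w8=0 w0=1
t10.Δ1 w3=0 w1=1 w7=1 clk=1 w5=1 w4=0 w6=1 w2=1 w8=0 w0=1
t10.Δ2 w3=0 w1=1 w7=1 clk=1 w5=0 w4=0 w6=1 w2=1 w8=0 w0=1
t10.Δ3 w3=0 w1=0 w7=1 clk=1 w5=0 w4=0 w6=1 w2=1 w8=1 w0=1
t11.Δ0 w3=0 w1=0 w7=1 clk=1 w5=0 w4=0 w6=1 w2=1 w8=1 w0=1
t11.Δ1 w3=0 w1=0 w7=1 clk=0 w5=0 w4=0 w6=1 w2=1 w8=1 w0=1
t12.Δ0 w3=0 w1=0 w7=1 clk=0 w5=0 w4=0 w6=1 w2=1 w8=1 w0=1
t12.Δ1 w3=0 w1=0 w7=1 clk=1 w5=0 w4=0 w6=1 w2=1 w8=1 w0=1
t12.Δ2 w3=0 w1=0 w7=1 clk=1 w5=0 w4=0 w6=1 w2=0 w8=1 w0=1
t12.Δ3 w3=0 w1=0 w7=1 clk=1 w5=0 w4=1 w6=1 w2=0 w8=1 w0=1
t12.Δ4 w3=0 w1=1 w7=1 clk=1 w5=0 w4=1 w6=1 w2=0 w8=1 w0=1
t13.Δ0 w3=0 w1=1 w7=1 clk=1 w5=0 w4=1 w6=1 w2=0 w8=1 w0=1
t13.Δ1 w3=0 w1=1 w7=1 clk=0 w5=0 w4=1 w6=1 w2=0 w8=1 w0=1
t14.Δ0 w3=0 w1=1 w7=1 clk=0 w5=0 w4=1 w6=1 w2=0 w8=1 w0=1
t14.Δ1 w3=0 w1=1 w7=1 clk=1 w5=0 w4=1 w6=1 w2=0 w8=1 w0=1
t14.Δ2 w3=0 w1=1 w7=1 clk=1 w5=1 w4=1 w6=1 w2=1 w8=1 w0=1
t14.Δ3 w3=0 w1=0 w7=1 clk=1 w5=1 w4=0 w6=1 w2=1 w8=0 w0=1
t14.Δ4 w3=0 w1=1 w7=1 clk=1 w5=1 w4=0 w6=1 w2=1 w8=0 w0=1
t15.Δ0 w3=0 w1=1 w7=1 clk=1 w5=1 w4=0 w6=1 w2=1 w8=0 w0=1
t15.Δ1 w3=0 w1=1 w7=1 clk=0 w5=1 w4=0 w6=1 w2=1 w8=0 w0=1
t16.Δ0 w3=0 w1=1 w7=1 clk=0 w5=1 w4=0 w6=1 w2=1 w8=0 w0=1
t16.Δ1 w3=0 w1=1 w7=1 clk=1 w5=1 w4=0 w6=1 w2=1 w8=0 w0=1
t16.Δ2 w3=0 w1=1 w7=1 clk=1 w5=0 w4=0 w6=1 w2=1 w8=0 w0=1
t16.Δ3 w3=0 w1=0 w7=1 clk=1 w5=0 w4=0 w6=1 w2=1 w8=1 w0=1
t17.Δ0 w3=0 w1=0 w7=1 clk=1 w5=0 w4=0 w6=1 w2=1 w8=1 w0=1
t17.Δ1 w3=0 w1=0 w7=1 clk=0 w5=0 w4=0 w6=1 w2=1 w8=1 w0=1
t18.Δ0 w3=0 w1=0 w7=1 clk=0 w5=0 w4=0 w6=1 w2=1 w8=1 w0=1
t18.Δ1 w3=0 w1=0 w7=1 clk=1 w5=0 w4=0 w6=1 w2=1 w8=1 w0=1
t18.Δ2 w3=0 w1=0 w7=1 clk=1 w5=0 w4=0 w6=1 w2=0 w8=1 w0=1
t18.Δ3 w3=0 w1=0 w7=1 clk=1 w5=0 w4=1 w6=1 w2=0 w8=1 w0=1
t18.Δ4 w3=0 w1=1 w7=1 clk=1 w5=0 w4=1 w6=1 w2=0 w8=1 w0=1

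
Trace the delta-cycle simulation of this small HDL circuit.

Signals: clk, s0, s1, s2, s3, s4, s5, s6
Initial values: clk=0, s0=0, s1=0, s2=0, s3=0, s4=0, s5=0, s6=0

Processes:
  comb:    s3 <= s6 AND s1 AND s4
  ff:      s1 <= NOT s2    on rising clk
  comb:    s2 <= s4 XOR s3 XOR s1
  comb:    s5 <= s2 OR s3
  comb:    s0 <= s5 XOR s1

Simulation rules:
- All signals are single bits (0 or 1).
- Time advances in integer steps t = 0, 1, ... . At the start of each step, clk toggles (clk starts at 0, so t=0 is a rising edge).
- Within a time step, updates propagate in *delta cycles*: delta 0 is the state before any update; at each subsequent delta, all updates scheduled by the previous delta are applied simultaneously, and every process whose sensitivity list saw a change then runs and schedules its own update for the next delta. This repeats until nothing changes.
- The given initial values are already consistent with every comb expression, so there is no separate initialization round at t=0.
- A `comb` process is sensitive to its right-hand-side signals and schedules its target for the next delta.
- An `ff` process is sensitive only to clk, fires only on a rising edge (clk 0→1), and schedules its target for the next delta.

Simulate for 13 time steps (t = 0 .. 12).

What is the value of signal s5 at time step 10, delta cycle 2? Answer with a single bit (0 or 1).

[bits: s0,s6,s1,clk,s4,s5,s3,s2]
t=0: Δ0=00000000 Δ1=00010000 Δ2=00110000 Δ3=10110001 Δ4=10110101 Δ5=00110101 | 5Δ
t=1: Δ0=00110101 Δ1=00100101 | 1Δ
t=2: Δ0=00100101 Δ1=00110101 Δ2=00010101 Δ3=10010100 Δ4=10010000 Δ5=00010000 | 5Δ
t=3: Δ0=00010000 Δ1=00000000 | 1Δ
t=4: Δ0=00000000 Δ1=00010000 Δ2=00110000 Δ3=10110001 Δ4=10110101 Δ5=00110101 | 5Δ
t=5: Δ0=00110101 Δ1=00100101 | 1Δ
t=6: Δ0=00100101 Δ1=00110101 Δ2=00010101 Δ3=10010100 Δ4=10010000 Δ5=00010000 | 5Δ
t=7: Δ0=00010000 Δ1=00000000 | 1Δ
t=8: Δ0=00000000 Δ1=00010000 Δ2=00110000 Δ3=10110001 Δ4=10110101 Δ5=00110101 | 5Δ
t=9: Δ0=00110101 Δ1=00100101 | 1Δ
t=10: Δ0=00100101 Δ1=00110101 Δ2=00010101 Δ3=10010100 Δ4=10010000 Δ5=00010000 | 5Δ
t=11: Δ0=00010000 Δ1=00000000 | 1Δ
t=12: Δ0=00000000 Δ1=00010000 Δ2=00110000 Δ3=10110001 Δ4=10110101 Δ5=00110101 | 5Δ

1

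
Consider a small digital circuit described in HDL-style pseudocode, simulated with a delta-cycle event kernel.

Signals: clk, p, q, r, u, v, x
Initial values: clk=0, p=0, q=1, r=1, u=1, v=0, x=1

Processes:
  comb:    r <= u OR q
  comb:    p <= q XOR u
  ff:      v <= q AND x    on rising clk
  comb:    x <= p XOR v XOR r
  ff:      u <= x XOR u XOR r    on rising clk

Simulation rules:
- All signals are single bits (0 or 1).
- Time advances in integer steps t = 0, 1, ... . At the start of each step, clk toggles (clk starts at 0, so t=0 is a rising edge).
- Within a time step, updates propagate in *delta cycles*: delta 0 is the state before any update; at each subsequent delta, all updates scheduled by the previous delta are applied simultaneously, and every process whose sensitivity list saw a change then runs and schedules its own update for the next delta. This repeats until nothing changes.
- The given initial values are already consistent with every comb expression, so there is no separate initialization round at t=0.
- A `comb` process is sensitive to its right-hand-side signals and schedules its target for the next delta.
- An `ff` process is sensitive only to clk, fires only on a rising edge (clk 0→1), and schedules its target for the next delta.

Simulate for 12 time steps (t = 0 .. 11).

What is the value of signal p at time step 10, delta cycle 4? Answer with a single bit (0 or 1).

t=0 Δ0: u=1 clk=0 v=0 x=1 q=1 p=0 r=1
  Δ1: clk:0→1
  Δ2: v:0→1
  Δ3: x:1→0
  (3Δ to stable)
t=1 Δ0: u=1 clk=1 v=1 x=0 q=1 p=0 r=1
  Δ1: clk:1→0
  (1Δ to stable)
t=2 Δ0: u=1 clk=0 v=1 x=0 q=1 p=0 r=1
  Δ1: clk:0→1
  Δ2: u:1→0, v:1→0
  Δ3: x:0→1, p:0→1
  Δ4: x:1→0
  (4Δ to stable)
t=3 Δ0: u=0 clk=1 v=0 x=0 q=1 p=1 r=1
  Δ1: clk:1→0
  (1Δ to stable)
t=4 Δ0: u=0 clk=0 v=0 x=0 q=1 p=1 r=1
  Δ1: clk:0→1
  Δ2: u:0→1
  Δ3: p:1→0
  Δ4: x:0→1
  (4Δ to stable)
t=5 Δ0: u=1 clk=1 v=0 x=1 q=1 p=0 r=1
  Δ1: clk:1→0
  (1Δ to stable)
t=6 Δ0: u=1 clk=0 v=0 x=1 q=1 p=0 r=1
  Δ1: clk:0→1
  Δ2: v:0→1
  Δ3: x:1→0
  (3Δ to stable)
t=7 Δ0: u=1 clk=1 v=1 x=0 q=1 p=0 r=1
  Δ1: clk:1→0
  (1Δ to stable)
t=8 Δ0: u=1 clk=0 v=1 x=0 q=1 p=0 r=1
  Δ1: clk:0→1
  Δ2: u:1→0, v:1→0
  Δ3: x:0→1, p:0→1
  Δ4: x:1→0
  (4Δ to stable)
t=9 Δ0: u=0 clk=1 v=0 x=0 q=1 p=1 r=1
  Δ1: clk:1→0
  (1Δ to stable)
t=10 Δ0: u=0 clk=0 v=0 x=0 q=1 p=1 r=1
  Δ1: clk:0→1
  Δ2: u:0→1
  Δ3: p:1→0
  Δ4: x:0→1
  (4Δ to stable)
t=11 Δ0: u=1 clk=1 v=0 x=1 q=1 p=0 r=1
  Δ1: clk:1→0
  (1Δ to stable)

0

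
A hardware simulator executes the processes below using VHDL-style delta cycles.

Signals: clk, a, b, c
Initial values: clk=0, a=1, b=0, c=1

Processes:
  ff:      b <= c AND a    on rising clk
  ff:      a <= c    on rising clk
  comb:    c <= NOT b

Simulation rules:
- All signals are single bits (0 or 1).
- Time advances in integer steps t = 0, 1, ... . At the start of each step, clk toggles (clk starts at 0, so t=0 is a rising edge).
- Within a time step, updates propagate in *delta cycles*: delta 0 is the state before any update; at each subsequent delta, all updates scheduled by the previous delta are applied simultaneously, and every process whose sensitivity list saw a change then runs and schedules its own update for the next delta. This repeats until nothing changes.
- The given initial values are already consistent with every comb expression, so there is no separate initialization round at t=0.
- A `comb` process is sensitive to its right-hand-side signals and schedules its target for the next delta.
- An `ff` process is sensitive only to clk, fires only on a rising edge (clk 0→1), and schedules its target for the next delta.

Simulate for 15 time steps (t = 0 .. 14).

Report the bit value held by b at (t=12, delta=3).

1

[bits: c,a,clk,b]
t=0: Δ0=1100 Δ1=1110 Δ2=1111 Δ3=0111 | 3Δ
t=1: Δ0=0111 Δ1=0101 | 1Δ
t=2: Δ0=0101 Δ1=0111 Δ2=0010 Δ3=1010 | 3Δ
t=3: Δ0=1010 Δ1=1000 | 1Δ
t=4: Δ0=1000 Δ1=1010 Δ2=1110 | 2Δ
t=5: Δ0=1110 Δ1=1100 | 1Δ
t=6: Δ0=1100 Δ1=1110 Δ2=1111 Δ3=0111 | 3Δ
t=7: Δ0=0111 Δ1=0101 | 1Δ
t=8: Δ0=0101 Δ1=0111 Δ2=0010 Δ3=1010 | 3Δ
t=9: Δ0=1010 Δ1=1000 | 1Δ
t=10: Δ0=1000 Δ1=1010 Δ2=1110 | 2Δ
t=11: Δ0=1110 Δ1=1100 | 1Δ
t=12: Δ0=1100 Δ1=1110 Δ2=1111 Δ3=0111 | 3Δ
t=13: Δ0=0111 Δ1=0101 | 1Δ
t=14: Δ0=0101 Δ1=0111 Δ2=0010 Δ3=1010 | 3Δ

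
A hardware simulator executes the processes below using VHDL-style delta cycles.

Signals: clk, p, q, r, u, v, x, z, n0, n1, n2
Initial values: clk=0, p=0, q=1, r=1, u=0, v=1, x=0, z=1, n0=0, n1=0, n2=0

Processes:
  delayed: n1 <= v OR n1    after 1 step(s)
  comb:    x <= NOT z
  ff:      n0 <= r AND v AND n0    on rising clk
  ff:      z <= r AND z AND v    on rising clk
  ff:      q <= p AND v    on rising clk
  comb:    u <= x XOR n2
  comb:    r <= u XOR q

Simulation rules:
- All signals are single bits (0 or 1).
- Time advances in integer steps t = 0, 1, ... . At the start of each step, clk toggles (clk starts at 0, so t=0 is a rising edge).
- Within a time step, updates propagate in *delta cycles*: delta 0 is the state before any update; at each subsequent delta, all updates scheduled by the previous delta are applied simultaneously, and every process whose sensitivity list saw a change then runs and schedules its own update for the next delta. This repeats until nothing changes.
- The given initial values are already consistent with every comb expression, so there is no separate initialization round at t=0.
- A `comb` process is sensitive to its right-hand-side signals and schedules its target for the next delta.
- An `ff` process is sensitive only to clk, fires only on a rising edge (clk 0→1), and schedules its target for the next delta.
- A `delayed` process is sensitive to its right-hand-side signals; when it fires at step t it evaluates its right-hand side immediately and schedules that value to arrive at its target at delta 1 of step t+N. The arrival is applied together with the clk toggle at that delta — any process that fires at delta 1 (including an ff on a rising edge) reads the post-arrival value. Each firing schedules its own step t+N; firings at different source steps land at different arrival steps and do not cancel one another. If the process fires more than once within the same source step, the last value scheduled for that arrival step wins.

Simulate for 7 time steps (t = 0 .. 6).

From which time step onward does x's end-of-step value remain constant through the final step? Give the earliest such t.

2

t0.Δ0 n0=0 z=1 u=0 r=1 p=0 n2=0 clk=0 q=1 v=1 x=0 n1=0
t0.Δ1 n0=0 z=1 u=0 r=1 p=0 n2=0 clk=1 q=1 v=1 x=0 n1=0
t0.Δ2 n0=0 z=1 u=0 r=1 p=0 n2=0 clk=1 q=0 v=1 x=0 n1=0
t0.Δ3 n0=0 z=1 u=0 r=0 p=0 n2=0 clk=1 q=0 v=1 x=0 n1=0
t1.Δ0 n0=0 z=1 u=0 r=0 p=0 n2=0 clk=1 q=0 v=1 x=0 n1=0
t1.Δ1 n0=0 z=1 u=0 r=0 p=0 n2=0 clk=0 q=0 v=1 x=0 n1=0
t2.Δ0 n0=0 z=1 u=0 r=0 p=0 n2=0 clk=0 q=0 v=1 x=0 n1=0
t2.Δ1 n0=0 z=1 u=0 r=0 p=0 n2=0 clk=1 q=0 v=1 x=0 n1=0
t2.Δ2 n0=0 z=0 u=0 r=0 p=0 n2=0 clk=1 q=0 v=1 x=0 n1=0
t2.Δ3 n0=0 z=0 u=0 r=0 p=0 n2=0 clk=1 q=0 v=1 x=1 n1=0
t2.Δ4 n0=0 z=0 u=1 r=0 p=0 n2=0 clk=1 q=0 v=1 x=1 n1=0
t2.Δ5 n0=0 z=0 u=1 r=1 p=0 n2=0 clk=1 q=0 v=1 x=1 n1=0
t3.Δ0 n0=0 z=0 u=1 r=1 p=0 n2=0 clk=1 q=0 v=1 x=1 n1=0
t3.Δ1 n0=0 z=0 u=1 r=1 p=0 n2=0 clk=0 q=0 v=1 x=1 n1=0
t4.Δ0 n0=0 z=0 u=1 r=1 p=0 n2=0 clk=0 q=0 v=1 x=1 n1=0
t4.Δ1 n0=0 z=0 u=1 r=1 p=0 n2=0 clk=1 q=0 v=1 x=1 n1=0
t5.Δ0 n0=0 z=0 u=1 r=1 p=0 n2=0 clk=1 q=0 v=1 x=1 n1=0
t5.Δ1 n0=0 z=0 u=1 r=1 p=0 n2=0 clk=0 q=0 v=1 x=1 n1=0
t6.Δ0 n0=0 z=0 u=1 r=1 p=0 n2=0 clk=0 q=0 v=1 x=1 n1=0
t6.Δ1 n0=0 z=0 u=1 r=1 p=0 n2=0 clk=1 q=0 v=1 x=1 n1=0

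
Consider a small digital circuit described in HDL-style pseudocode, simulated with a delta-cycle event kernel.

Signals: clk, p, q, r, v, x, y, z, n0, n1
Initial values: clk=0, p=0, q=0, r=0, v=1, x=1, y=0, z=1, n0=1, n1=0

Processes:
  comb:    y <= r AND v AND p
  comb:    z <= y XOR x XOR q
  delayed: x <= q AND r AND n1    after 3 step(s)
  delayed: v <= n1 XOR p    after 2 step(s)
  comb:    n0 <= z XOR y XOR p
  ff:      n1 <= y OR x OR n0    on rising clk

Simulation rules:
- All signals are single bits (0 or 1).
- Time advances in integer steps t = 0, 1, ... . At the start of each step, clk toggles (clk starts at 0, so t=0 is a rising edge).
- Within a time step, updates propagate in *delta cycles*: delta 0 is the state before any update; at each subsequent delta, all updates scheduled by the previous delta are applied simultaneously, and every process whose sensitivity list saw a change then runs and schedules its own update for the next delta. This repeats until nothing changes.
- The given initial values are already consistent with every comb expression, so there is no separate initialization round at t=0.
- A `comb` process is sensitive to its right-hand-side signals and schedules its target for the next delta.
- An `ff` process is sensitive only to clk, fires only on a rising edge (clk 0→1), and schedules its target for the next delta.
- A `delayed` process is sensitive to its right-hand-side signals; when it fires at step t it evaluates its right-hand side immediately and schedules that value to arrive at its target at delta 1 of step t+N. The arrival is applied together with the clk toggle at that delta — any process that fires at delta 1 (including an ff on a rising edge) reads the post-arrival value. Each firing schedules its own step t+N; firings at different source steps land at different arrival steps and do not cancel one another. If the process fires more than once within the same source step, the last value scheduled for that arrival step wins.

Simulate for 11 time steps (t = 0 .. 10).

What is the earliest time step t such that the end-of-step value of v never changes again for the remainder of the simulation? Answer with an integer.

t=0 Δ0: n0=1 z=1 q=0 r=0 x=1 clk=0 n1=0 p=0 v=1 y=0
  Δ1: clk:0→1
  Δ2: n1:0→1
  (2Δ to stable)
t=1 Δ0: n0=1 z=1 q=0 r=0 x=1 clk=1 n1=1 p=0 v=1 y=0
  Δ1: clk:1→0
  (1Δ to stable)
t=2 Δ0: n0=1 z=1 q=0 r=0 x=1 clk=0 n1=1 p=0 v=1 y=0
  Δ1: clk:0→1
  (1Δ to stable)
t=3 Δ0: n0=1 z=1 q=0 r=0 x=1 clk=1 n1=1 p=0 v=1 y=0
  Δ1: x:1→0, clk:1→0
  Δ2: z:1→0
  Δ3: n0:1→0
  (3Δ to stable)
t=4 Δ0: n0=0 z=0 q=0 r=0 x=0 clk=0 n1=1 p=0 v=1 y=0
  Δ1: clk:0→1
  Δ2: n1:1→0
  (2Δ to stable)
t=5 Δ0: n0=0 z=0 q=0 r=0 x=0 clk=1 n1=0 p=0 v=1 y=0
  Δ1: clk:1→0
  (1Δ to stable)
t=6 Δ0: n0=0 z=0 q=0 r=0 x=0 clk=0 n1=0 p=0 v=1 y=0
  Δ1: clk:0→1, v:1→0
  (1Δ to stable)
t=7 Δ0: n0=0 z=0 q=0 r=0 x=0 clk=1 n1=0 p=0 v=0 y=0
  Δ1: clk:1→0
  (1Δ to stable)
t=8 Δ0: n0=0 z=0 q=0 r=0 x=0 clk=0 n1=0 p=0 v=0 y=0
  Δ1: clk:0→1
  (1Δ to stable)
t=9 Δ0: n0=0 z=0 q=0 r=0 x=0 clk=1 n1=0 p=0 v=0 y=0
  Δ1: clk:1→0
  (1Δ to stable)
t=10 Δ0: n0=0 z=0 q=0 r=0 x=0 clk=0 n1=0 p=0 v=0 y=0
  Δ1: clk:0→1
  (1Δ to stable)

6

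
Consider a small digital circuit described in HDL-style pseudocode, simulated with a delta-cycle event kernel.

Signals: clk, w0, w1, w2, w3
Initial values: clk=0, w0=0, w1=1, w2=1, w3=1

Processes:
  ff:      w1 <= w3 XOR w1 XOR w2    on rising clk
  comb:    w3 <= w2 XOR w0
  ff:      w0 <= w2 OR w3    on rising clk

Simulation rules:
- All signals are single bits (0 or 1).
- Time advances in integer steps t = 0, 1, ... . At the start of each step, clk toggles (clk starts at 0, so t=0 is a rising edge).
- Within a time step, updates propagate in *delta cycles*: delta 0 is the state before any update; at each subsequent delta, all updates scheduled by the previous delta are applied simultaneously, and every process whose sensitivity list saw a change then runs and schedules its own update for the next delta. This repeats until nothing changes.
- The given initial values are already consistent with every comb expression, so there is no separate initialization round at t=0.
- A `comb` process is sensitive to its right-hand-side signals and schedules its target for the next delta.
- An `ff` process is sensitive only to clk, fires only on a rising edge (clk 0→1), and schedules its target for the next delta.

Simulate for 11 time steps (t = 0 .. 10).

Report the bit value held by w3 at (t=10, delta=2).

t0.Δ0 w2=1 w0=0 w3=1 clk=0 w1=1
t0.Δ1 w2=1 w0=0 w3=1 clk=1 w1=1
t0.Δ2 w2=1 w0=1 w3=1 clk=1 w1=1
t0.Δ3 w2=1 w0=1 w3=0 clk=1 w1=1
t1.Δ0 w2=1 w0=1 w3=0 clk=1 w1=1
t1.Δ1 w2=1 w0=1 w3=0 clk=0 w1=1
t2.Δ0 w2=1 w0=1 w3=0 clk=0 w1=1
t2.Δ1 w2=1 w0=1 w3=0 clk=1 w1=1
t2.Δ2 w2=1 w0=1 w3=0 clk=1 w1=0
t3.Δ0 w2=1 w0=1 w3=0 clk=1 w1=0
t3.Δ1 w2=1 w0=1 w3=0 clk=0 w1=0
t4.Δ0 w2=1 w0=1 w3=0 clk=0 w1=0
t4.Δ1 w2=1 w0=1 w3=0 clk=1 w1=0
t4.Δ2 w2=1 w0=1 w3=0 clk=1 w1=1
t5.Δ0 w2=1 w0=1 w3=0 clk=1 w1=1
t5.Δ1 w2=1 w0=1 w3=0 clk=0 w1=1
t6.Δ0 w2=1 w0=1 w3=0 clk=0 w1=1
t6.Δ1 w2=1 w0=1 w3=0 clk=1 w1=1
t6.Δ2 w2=1 w0=1 w3=0 clk=1 w1=0
t7.Δ0 w2=1 w0=1 w3=0 clk=1 w1=0
t7.Δ1 w2=1 w0=1 w3=0 clk=0 w1=0
t8.Δ0 w2=1 w0=1 w3=0 clk=0 w1=0
t8.Δ1 w2=1 w0=1 w3=0 clk=1 w1=0
t8.Δ2 w2=1 w0=1 w3=0 clk=1 w1=1
t9.Δ0 w2=1 w0=1 w3=0 clk=1 w1=1
t9.Δ1 w2=1 w0=1 w3=0 clk=0 w1=1
t10.Δ0 w2=1 w0=1 w3=0 clk=0 w1=1
t10.Δ1 w2=1 w0=1 w3=0 clk=1 w1=1
t10.Δ2 w2=1 w0=1 w3=0 clk=1 w1=0

0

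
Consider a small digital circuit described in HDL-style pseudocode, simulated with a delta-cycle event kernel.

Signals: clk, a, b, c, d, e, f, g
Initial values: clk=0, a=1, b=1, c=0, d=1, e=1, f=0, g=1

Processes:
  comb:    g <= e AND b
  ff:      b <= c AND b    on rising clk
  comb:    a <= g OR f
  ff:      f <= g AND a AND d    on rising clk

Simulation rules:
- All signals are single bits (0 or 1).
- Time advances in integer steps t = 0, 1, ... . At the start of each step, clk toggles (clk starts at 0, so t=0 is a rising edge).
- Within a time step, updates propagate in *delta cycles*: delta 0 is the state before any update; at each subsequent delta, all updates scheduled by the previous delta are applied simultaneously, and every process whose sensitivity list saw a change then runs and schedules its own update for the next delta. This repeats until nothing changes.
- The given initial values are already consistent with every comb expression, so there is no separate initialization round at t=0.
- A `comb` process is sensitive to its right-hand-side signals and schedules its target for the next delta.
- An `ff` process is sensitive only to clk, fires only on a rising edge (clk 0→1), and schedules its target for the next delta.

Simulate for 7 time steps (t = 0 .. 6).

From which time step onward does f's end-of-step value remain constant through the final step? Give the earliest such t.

t0.Δ0 g=1 d=1 a=1 clk=0 b=1 e=1 c=0 f=0
t0.Δ1 g=1 d=1 a=1 clk=1 b=1 e=1 c=0 f=0
t0.Δ2 g=1 d=1 a=1 clk=1 b=0 e=1 c=0 f=1
t0.Δ3 g=0 d=1 a=1 clk=1 b=0 e=1 c=0 f=1
t1.Δ0 g=0 d=1 a=1 clk=1 b=0 e=1 c=0 f=1
t1.Δ1 g=0 d=1 a=1 clk=0 b=0 e=1 c=0 f=1
t2.Δ0 g=0 d=1 a=1 clk=0 b=0 e=1 c=0 f=1
t2.Δ1 g=0 d=1 a=1 clk=1 b=0 e=1 c=0 f=1
t2.Δ2 g=0 d=1 a=1 clk=1 b=0 e=1 c=0 f=0
t2.Δ3 g=0 d=1 a=0 clk=1 b=0 e=1 c=0 f=0
t3.Δ0 g=0 d=1 a=0 clk=1 b=0 e=1 c=0 f=0
t3.Δ1 g=0 d=1 a=0 clk=0 b=0 e=1 c=0 f=0
t4.Δ0 g=0 d=1 a=0 clk=0 b=0 e=1 c=0 f=0
t4.Δ1 g=0 d=1 a=0 clk=1 b=0 e=1 c=0 f=0
t5.Δ0 g=0 d=1 a=0 clk=1 b=0 e=1 c=0 f=0
t5.Δ1 g=0 d=1 a=0 clk=0 b=0 e=1 c=0 f=0
t6.Δ0 g=0 d=1 a=0 clk=0 b=0 e=1 c=0 f=0
t6.Δ1 g=0 d=1 a=0 clk=1 b=0 e=1 c=0 f=0

2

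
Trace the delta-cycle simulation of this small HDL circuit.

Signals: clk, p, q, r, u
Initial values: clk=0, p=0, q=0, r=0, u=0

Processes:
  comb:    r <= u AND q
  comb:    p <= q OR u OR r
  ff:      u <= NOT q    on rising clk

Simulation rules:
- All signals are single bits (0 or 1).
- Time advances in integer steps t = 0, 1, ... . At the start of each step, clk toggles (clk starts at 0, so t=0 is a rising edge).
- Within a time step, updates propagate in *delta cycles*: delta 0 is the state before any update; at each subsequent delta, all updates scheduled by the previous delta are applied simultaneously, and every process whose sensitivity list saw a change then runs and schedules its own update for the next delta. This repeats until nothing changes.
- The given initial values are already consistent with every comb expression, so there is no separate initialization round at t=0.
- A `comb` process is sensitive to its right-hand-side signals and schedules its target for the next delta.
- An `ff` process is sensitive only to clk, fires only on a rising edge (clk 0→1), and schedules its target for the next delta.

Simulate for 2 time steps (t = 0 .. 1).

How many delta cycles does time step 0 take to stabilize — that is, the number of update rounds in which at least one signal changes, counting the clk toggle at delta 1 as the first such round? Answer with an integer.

3

[bits: r,q,clk,p,u]
t=0: Δ0=00000 Δ1=00100 Δ2=00101 Δ3=00111 | 3Δ
t=1: Δ0=00111 Δ1=00011 | 1Δ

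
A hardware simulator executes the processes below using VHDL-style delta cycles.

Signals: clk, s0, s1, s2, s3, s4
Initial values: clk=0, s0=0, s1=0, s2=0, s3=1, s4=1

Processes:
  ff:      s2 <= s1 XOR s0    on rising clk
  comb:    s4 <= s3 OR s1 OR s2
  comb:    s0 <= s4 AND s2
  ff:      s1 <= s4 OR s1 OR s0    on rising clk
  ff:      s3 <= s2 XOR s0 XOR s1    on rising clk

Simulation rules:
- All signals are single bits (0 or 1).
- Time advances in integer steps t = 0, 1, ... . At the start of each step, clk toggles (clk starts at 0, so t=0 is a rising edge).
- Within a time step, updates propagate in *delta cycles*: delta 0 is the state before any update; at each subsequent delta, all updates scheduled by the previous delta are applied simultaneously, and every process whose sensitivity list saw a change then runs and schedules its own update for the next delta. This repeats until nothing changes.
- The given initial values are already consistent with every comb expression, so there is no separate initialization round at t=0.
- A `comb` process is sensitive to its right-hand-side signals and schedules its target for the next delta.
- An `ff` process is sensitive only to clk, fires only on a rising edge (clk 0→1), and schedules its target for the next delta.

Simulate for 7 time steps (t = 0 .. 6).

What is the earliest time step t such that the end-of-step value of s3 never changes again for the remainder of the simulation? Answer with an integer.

2

[bits: s1,s0,s2,clk,s3,s4]
t=0: Δ0=000011 Δ1=000111 Δ2=100101 | 2Δ
t=1: Δ0=100101 Δ1=100001 | 1Δ
t=2: Δ0=100001 Δ1=100101 Δ2=101111 Δ3=111111 | 3Δ
t=3: Δ0=111111 Δ1=111011 | 1Δ
t=4: Δ0=111011 Δ1=111111 Δ2=110111 Δ3=100111 | 3Δ
t=5: Δ0=100111 Δ1=100011 | 1Δ
t=6: Δ0=100011 Δ1=100111 Δ2=101111 Δ3=111111 | 3Δ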